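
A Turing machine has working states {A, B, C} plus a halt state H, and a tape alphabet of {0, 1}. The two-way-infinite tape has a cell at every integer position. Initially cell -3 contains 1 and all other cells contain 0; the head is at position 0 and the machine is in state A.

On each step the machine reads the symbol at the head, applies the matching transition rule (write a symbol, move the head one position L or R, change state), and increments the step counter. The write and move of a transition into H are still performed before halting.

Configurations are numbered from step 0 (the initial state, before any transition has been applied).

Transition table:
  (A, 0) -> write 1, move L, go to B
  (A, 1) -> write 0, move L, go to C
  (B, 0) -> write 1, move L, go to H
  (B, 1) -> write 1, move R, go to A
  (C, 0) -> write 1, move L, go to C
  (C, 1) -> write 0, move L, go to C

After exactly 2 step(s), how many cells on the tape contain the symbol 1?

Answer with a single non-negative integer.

Step 1: in state A at pos 0, read 0 -> (A,0)->write 1,move L,goto B. Now: state=B, head=-1, tape[-4..1]=010010 (head:    ^)
Step 2: in state B at pos -1, read 0 -> (B,0)->write 1,move L,goto H. Now: state=H, head=-2, tape[-4..1]=010110 (head:   ^)
Cells containing 1 after step 2: {-3, -1, 0} -> 3 cell(s)

Answer: 3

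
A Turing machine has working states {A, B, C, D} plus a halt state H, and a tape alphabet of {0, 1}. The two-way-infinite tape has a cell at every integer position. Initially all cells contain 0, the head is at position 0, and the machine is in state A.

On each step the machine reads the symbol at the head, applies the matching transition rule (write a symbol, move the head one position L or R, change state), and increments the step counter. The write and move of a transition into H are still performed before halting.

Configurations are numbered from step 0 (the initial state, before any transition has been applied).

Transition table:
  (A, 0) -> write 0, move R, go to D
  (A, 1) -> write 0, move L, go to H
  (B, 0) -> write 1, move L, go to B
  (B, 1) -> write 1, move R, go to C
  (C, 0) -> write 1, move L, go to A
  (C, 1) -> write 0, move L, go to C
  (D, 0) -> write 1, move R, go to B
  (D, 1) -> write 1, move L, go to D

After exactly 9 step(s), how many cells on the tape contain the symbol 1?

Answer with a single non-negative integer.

Step 1: in state A at pos 0, read 0 -> (A,0)->write 0,move R,goto D. Now: state=D, head=1, tape[-1..2]=0000 (head:   ^)
Step 2: in state D at pos 1, read 0 -> (D,0)->write 1,move R,goto B. Now: state=B, head=2, tape[-1..3]=00100 (head:    ^)
Step 3: in state B at pos 2, read 0 -> (B,0)->write 1,move L,goto B. Now: state=B, head=1, tape[-1..3]=00110 (head:   ^)
Step 4: in state B at pos 1, read 1 -> (B,1)->write 1,move R,goto C. Now: state=C, head=2, tape[-1..3]=00110 (head:    ^)
Step 5: in state C at pos 2, read 1 -> (C,1)->write 0,move L,goto C. Now: state=C, head=1, tape[-1..3]=00100 (head:   ^)
Step 6: in state C at pos 1, read 1 -> (C,1)->write 0,move L,goto C. Now: state=C, head=0, tape[-1..3]=00000 (head:  ^)
Step 7: in state C at pos 0, read 0 -> (C,0)->write 1,move L,goto A. Now: state=A, head=-1, tape[-2..3]=001000 (head:  ^)
Step 8: in state A at pos -1, read 0 -> (A,0)->write 0,move R,goto D. Now: state=D, head=0, tape[-2..3]=001000 (head:   ^)
Step 9: in state D at pos 0, read 1 -> (D,1)->write 1,move L,goto D. Now: state=D, head=-1, tape[-2..3]=001000 (head:  ^)
Cells containing 1 after step 9: {0} -> 1 cell(s)

Answer: 1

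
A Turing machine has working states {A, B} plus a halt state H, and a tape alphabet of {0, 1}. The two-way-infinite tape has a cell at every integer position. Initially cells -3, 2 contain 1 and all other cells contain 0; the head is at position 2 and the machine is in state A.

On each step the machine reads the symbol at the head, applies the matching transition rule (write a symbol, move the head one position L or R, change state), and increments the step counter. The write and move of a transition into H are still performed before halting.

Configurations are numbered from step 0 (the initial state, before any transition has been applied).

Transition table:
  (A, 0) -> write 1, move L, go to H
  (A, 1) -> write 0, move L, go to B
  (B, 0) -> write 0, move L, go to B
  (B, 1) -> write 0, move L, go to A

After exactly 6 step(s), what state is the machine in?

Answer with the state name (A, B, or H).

Step 1: in state A at pos 2, read 1 -> (A,1)->write 0,move L,goto B. Now: state=B, head=1, tape[-4..3]=01000000 (head:      ^)
Step 2: in state B at pos 1, read 0 -> (B,0)->write 0,move L,goto B. Now: state=B, head=0, tape[-4..3]=01000000 (head:     ^)
Step 3: in state B at pos 0, read 0 -> (B,0)->write 0,move L,goto B. Now: state=B, head=-1, tape[-4..3]=01000000 (head:    ^)
Step 4: in state B at pos -1, read 0 -> (B,0)->write 0,move L,goto B. Now: state=B, head=-2, tape[-4..3]=01000000 (head:   ^)
Step 5: in state B at pos -2, read 0 -> (B,0)->write 0,move L,goto B. Now: state=B, head=-3, tape[-4..3]=01000000 (head:  ^)
Step 6: in state B at pos -3, read 1 -> (B,1)->write 0,move L,goto A. Now: state=A, head=-4, tape[-5..3]=000000000 (head:  ^)

Answer: A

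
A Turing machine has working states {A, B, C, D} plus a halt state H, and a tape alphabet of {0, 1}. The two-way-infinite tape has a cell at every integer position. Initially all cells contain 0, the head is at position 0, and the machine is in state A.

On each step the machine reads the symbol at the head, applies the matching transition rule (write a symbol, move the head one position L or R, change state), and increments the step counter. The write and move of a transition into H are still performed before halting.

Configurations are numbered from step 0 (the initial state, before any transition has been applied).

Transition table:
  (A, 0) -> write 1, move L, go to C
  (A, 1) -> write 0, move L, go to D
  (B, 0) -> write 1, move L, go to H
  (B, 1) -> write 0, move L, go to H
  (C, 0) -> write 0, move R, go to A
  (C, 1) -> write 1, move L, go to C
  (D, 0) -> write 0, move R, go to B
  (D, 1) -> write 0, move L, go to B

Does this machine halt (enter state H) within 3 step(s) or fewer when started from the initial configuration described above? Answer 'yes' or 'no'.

Step 1: in state A at pos 0, read 0 -> (A,0)->write 1,move L,goto C. Now: state=C, head=-1, tape[-2..1]=0010 (head:  ^)
Step 2: in state C at pos -1, read 0 -> (C,0)->write 0,move R,goto A. Now: state=A, head=0, tape[-2..1]=0010 (head:   ^)
Step 3: in state A at pos 0, read 1 -> (A,1)->write 0,move L,goto D. Now: state=D, head=-1, tape[-2..1]=0000 (head:  ^)
After 3 step(s): state = D (not H) -> not halted within 3 -> no

Answer: no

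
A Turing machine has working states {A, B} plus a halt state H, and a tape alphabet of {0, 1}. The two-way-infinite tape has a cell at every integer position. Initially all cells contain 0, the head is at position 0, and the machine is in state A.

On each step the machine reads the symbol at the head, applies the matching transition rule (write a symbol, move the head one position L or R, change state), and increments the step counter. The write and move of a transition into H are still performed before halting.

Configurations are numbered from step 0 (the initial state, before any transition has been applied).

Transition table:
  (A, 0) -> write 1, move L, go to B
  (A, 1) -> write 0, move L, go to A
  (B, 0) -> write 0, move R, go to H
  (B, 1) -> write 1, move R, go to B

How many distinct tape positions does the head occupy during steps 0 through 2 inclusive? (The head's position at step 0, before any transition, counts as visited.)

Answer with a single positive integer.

Answer: 2

Derivation:
Step 1: in state A at pos 0, read 0 -> (A,0)->write 1,move L,goto B. Now: state=B, head=-1, tape[-2..1]=0010 (head:  ^)
Step 2: in state B at pos -1, read 0 -> (B,0)->write 0,move R,goto H. Now: state=H, head=0, tape[-2..1]=0010 (head:   ^)
Head positions at steps 0..2: starting at 0, distinct positions visited = {-1, 0} -> 2 position(s)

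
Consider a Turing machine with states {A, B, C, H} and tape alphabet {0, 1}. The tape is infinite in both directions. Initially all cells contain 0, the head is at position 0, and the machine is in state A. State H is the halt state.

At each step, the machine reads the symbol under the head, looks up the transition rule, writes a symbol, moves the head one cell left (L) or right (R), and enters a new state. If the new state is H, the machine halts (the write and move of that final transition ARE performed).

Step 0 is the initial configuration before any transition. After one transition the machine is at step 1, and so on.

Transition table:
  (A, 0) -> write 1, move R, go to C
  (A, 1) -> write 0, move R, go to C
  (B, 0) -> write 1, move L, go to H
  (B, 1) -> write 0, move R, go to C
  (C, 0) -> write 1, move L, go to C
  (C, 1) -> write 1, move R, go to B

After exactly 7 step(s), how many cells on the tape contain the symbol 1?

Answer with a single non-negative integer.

Answer: 3

Derivation:
Step 1: in state A at pos 0, read 0 -> (A,0)->write 1,move R,goto C. Now: state=C, head=1, tape[-1..2]=0100 (head:   ^)
Step 2: in state C at pos 1, read 0 -> (C,0)->write 1,move L,goto C. Now: state=C, head=0, tape[-1..2]=0110 (head:  ^)
Step 3: in state C at pos 0, read 1 -> (C,1)->write 1,move R,goto B. Now: state=B, head=1, tape[-1..2]=0110 (head:   ^)
Step 4: in state B at pos 1, read 1 -> (B,1)->write 0,move R,goto C. Now: state=C, head=2, tape[-1..3]=01000 (head:    ^)
Step 5: in state C at pos 2, read 0 -> (C,0)->write 1,move L,goto C. Now: state=C, head=1, tape[-1..3]=01010 (head:   ^)
Step 6: in state C at pos 1, read 0 -> (C,0)->write 1,move L,goto C. Now: state=C, head=0, tape[-1..3]=01110 (head:  ^)
Step 7: in state C at pos 0, read 1 -> (C,1)->write 1,move R,goto B. Now: state=B, head=1, tape[-1..3]=01110 (head:   ^)
Cells containing 1 after step 7: {0, 1, 2} -> 3 cell(s)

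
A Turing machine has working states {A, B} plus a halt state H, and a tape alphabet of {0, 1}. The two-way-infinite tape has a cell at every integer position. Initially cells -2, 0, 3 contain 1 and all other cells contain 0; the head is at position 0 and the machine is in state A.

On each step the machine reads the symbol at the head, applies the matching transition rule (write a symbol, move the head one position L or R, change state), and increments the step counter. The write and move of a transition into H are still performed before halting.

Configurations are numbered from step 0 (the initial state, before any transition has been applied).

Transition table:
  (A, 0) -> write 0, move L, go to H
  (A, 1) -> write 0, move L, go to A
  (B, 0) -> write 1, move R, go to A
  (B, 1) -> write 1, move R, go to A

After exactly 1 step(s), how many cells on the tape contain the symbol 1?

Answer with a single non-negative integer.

Answer: 2

Derivation:
Step 1: in state A at pos 0, read 1 -> (A,1)->write 0,move L,goto A. Now: state=A, head=-1, tape[-3..4]=01000010 (head:   ^)
Cells containing 1 after step 1: {-2, 3} -> 2 cell(s)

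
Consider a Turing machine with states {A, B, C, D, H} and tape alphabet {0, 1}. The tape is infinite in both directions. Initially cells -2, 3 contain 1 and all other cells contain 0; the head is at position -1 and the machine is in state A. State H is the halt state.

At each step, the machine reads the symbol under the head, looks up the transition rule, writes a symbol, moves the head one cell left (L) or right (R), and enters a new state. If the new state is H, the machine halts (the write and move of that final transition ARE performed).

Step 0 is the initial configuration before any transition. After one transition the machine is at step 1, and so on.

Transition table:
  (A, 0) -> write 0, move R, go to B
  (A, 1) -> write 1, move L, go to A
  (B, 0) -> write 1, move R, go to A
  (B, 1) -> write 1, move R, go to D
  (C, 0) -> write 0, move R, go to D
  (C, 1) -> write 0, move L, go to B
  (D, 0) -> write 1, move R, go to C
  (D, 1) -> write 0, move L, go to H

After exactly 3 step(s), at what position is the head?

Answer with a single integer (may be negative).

Answer: 2

Derivation:
Step 1: in state A at pos -1, read 0 -> (A,0)->write 0,move R,goto B. Now: state=B, head=0, tape[-3..4]=01000010 (head:    ^)
Step 2: in state B at pos 0, read 0 -> (B,0)->write 1,move R,goto A. Now: state=A, head=1, tape[-3..4]=01010010 (head:     ^)
Step 3: in state A at pos 1, read 0 -> (A,0)->write 0,move R,goto B. Now: state=B, head=2, tape[-3..4]=01010010 (head:      ^)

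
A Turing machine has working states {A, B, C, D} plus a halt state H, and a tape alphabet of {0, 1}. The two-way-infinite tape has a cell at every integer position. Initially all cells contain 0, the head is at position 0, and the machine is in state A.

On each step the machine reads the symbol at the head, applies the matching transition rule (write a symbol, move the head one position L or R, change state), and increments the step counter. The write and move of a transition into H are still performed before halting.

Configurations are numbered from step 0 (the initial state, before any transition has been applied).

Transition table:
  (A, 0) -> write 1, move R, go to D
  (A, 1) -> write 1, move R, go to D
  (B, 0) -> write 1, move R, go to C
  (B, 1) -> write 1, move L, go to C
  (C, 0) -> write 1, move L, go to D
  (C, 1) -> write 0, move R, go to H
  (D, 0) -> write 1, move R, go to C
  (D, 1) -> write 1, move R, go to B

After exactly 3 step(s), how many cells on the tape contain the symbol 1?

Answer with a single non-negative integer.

Answer: 3

Derivation:
Step 1: in state A at pos 0, read 0 -> (A,0)->write 1,move R,goto D. Now: state=D, head=1, tape[-1..2]=0100 (head:   ^)
Step 2: in state D at pos 1, read 0 -> (D,0)->write 1,move R,goto C. Now: state=C, head=2, tape[-1..3]=01100 (head:    ^)
Step 3: in state C at pos 2, read 0 -> (C,0)->write 1,move L,goto D. Now: state=D, head=1, tape[-1..3]=01110 (head:   ^)
Cells containing 1 after step 3: {0, 1, 2} -> 3 cell(s)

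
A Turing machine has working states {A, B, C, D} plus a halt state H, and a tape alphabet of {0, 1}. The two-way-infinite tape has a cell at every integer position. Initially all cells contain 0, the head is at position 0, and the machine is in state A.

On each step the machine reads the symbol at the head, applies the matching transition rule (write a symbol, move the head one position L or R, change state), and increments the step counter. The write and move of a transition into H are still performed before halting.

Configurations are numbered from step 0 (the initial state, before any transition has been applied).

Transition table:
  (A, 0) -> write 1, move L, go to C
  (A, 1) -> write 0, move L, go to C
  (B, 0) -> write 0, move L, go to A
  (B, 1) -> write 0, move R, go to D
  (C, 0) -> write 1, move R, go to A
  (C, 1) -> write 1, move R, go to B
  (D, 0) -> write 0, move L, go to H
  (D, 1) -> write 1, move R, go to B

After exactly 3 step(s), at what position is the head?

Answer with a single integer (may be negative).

Step 1: in state A at pos 0, read 0 -> (A,0)->write 1,move L,goto C. Now: state=C, head=-1, tape[-2..1]=0010 (head:  ^)
Step 2: in state C at pos -1, read 0 -> (C,0)->write 1,move R,goto A. Now: state=A, head=0, tape[-2..1]=0110 (head:   ^)
Step 3: in state A at pos 0, read 1 -> (A,1)->write 0,move L,goto C. Now: state=C, head=-1, tape[-2..1]=0100 (head:  ^)

Answer: -1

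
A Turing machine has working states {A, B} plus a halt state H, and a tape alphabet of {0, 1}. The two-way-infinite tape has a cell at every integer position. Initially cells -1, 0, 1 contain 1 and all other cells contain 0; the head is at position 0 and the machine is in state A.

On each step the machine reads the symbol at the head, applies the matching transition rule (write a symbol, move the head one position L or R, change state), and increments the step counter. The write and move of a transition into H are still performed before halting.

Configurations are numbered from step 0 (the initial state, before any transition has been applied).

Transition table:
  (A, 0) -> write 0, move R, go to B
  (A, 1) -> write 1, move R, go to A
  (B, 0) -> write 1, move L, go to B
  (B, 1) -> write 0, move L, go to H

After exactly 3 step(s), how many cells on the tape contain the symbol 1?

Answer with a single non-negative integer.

Step 1: in state A at pos 0, read 1 -> (A,1)->write 1,move R,goto A. Now: state=A, head=1, tape[-2..2]=01110 (head:    ^)
Step 2: in state A at pos 1, read 1 -> (A,1)->write 1,move R,goto A. Now: state=A, head=2, tape[-2..3]=011100 (head:     ^)
Step 3: in state A at pos 2, read 0 -> (A,0)->write 0,move R,goto B. Now: state=B, head=3, tape[-2..4]=0111000 (head:      ^)
Cells containing 1 after step 3: {-1, 0, 1} -> 3 cell(s)

Answer: 3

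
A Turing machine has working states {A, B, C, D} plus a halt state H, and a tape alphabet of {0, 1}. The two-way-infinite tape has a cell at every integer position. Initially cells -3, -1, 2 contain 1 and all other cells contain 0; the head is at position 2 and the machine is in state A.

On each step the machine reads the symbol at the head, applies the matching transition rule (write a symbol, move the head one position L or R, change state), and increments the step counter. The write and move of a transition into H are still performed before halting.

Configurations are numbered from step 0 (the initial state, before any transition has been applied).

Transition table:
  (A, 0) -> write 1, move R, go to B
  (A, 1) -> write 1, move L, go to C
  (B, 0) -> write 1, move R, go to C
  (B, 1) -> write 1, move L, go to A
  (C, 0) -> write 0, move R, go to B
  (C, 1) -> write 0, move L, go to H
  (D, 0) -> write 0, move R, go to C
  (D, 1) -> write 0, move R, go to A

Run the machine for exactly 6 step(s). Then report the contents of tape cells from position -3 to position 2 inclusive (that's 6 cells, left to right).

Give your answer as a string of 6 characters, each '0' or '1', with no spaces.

Step 1: in state A at pos 2, read 1 -> (A,1)->write 1,move L,goto C. Now: state=C, head=1, tape[-4..3]=01010010 (head:      ^)
Step 2: in state C at pos 1, read 0 -> (C,0)->write 0,move R,goto B. Now: state=B, head=2, tape[-4..3]=01010010 (head:       ^)
Step 3: in state B at pos 2, read 1 -> (B,1)->write 1,move L,goto A. Now: state=A, head=1, tape[-4..3]=01010010 (head:      ^)
Step 4: in state A at pos 1, read 0 -> (A,0)->write 1,move R,goto B. Now: state=B, head=2, tape[-4..3]=01010110 (head:       ^)
Step 5: in state B at pos 2, read 1 -> (B,1)->write 1,move L,goto A. Now: state=A, head=1, tape[-4..3]=01010110 (head:      ^)
Step 6: in state A at pos 1, read 1 -> (A,1)->write 1,move L,goto C. Now: state=C, head=0, tape[-4..3]=01010110 (head:     ^)

Answer: 101011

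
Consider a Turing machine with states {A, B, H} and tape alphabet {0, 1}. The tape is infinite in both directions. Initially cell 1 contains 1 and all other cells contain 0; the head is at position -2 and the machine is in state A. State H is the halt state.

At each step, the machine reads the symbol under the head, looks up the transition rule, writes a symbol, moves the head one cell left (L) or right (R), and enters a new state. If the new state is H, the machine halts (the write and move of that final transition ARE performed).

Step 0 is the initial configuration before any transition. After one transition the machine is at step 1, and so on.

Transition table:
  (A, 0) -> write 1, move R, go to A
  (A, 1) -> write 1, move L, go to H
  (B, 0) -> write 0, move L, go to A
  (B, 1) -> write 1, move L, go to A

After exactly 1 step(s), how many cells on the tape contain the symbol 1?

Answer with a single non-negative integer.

Step 1: in state A at pos -2, read 0 -> (A,0)->write 1,move R,goto A. Now: state=A, head=-1, tape[-3..2]=010010 (head:   ^)
Cells containing 1 after step 1: {-2, 1} -> 2 cell(s)

Answer: 2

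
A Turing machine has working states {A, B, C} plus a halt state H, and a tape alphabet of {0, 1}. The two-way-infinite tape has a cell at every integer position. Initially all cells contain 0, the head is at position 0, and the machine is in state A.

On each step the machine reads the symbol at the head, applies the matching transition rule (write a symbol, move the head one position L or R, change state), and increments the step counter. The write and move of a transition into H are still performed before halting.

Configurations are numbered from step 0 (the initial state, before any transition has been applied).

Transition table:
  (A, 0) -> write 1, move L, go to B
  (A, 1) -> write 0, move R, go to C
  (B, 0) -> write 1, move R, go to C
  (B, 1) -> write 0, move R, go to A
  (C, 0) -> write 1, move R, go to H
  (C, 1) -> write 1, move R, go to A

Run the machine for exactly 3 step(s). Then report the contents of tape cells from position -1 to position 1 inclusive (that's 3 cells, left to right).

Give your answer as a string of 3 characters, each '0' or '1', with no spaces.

Step 1: in state A at pos 0, read 0 -> (A,0)->write 1,move L,goto B. Now: state=B, head=-1, tape[-2..1]=0010 (head:  ^)
Step 2: in state B at pos -1, read 0 -> (B,0)->write 1,move R,goto C. Now: state=C, head=0, tape[-2..1]=0110 (head:   ^)
Step 3: in state C at pos 0, read 1 -> (C,1)->write 1,move R,goto A. Now: state=A, head=1, tape[-2..2]=01100 (head:    ^)

Answer: 110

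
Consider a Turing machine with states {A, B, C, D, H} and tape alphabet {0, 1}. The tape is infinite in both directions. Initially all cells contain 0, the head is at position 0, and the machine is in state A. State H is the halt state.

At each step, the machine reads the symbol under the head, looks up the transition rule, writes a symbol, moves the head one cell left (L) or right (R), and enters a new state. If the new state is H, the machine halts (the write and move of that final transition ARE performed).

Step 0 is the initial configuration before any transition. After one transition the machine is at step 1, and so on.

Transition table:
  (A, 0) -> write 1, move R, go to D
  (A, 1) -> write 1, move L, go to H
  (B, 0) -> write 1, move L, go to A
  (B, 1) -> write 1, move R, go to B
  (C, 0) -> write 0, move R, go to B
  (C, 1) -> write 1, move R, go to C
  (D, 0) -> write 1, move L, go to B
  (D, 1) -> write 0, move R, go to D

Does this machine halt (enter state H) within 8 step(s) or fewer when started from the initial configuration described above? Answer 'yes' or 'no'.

Answer: yes

Derivation:
Step 1: in state A at pos 0, read 0 -> (A,0)->write 1,move R,goto D. Now: state=D, head=1, tape[-1..2]=0100 (head:   ^)
Step 2: in state D at pos 1, read 0 -> (D,0)->write 1,move L,goto B. Now: state=B, head=0, tape[-1..2]=0110 (head:  ^)
Step 3: in state B at pos 0, read 1 -> (B,1)->write 1,move R,goto B. Now: state=B, head=1, tape[-1..2]=0110 (head:   ^)
Step 4: in state B at pos 1, read 1 -> (B,1)->write 1,move R,goto B. Now: state=B, head=2, tape[-1..3]=01100 (head:    ^)
Step 5: in state B at pos 2, read 0 -> (B,0)->write 1,move L,goto A. Now: state=A, head=1, tape[-1..3]=01110 (head:   ^)
Step 6: in state A at pos 1, read 1 -> (A,1)->write 1,move L,goto H. Now: state=H, head=0, tape[-1..3]=01110 (head:  ^)
State H reached at step 6; 6 <= 8 -> yes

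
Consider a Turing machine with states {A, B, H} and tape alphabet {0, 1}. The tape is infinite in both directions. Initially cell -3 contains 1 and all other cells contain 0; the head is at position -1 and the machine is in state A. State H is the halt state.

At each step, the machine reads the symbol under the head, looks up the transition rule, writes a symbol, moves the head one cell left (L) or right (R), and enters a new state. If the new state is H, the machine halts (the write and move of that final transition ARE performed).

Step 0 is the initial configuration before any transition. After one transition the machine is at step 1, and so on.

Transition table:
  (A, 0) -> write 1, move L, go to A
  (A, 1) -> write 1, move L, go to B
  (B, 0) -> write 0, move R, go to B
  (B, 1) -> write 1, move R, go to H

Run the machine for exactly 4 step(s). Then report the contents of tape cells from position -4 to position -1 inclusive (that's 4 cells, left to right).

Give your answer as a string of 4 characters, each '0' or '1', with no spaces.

Answer: 0111

Derivation:
Step 1: in state A at pos -1, read 0 -> (A,0)->write 1,move L,goto A. Now: state=A, head=-2, tape[-4..0]=01010 (head:   ^)
Step 2: in state A at pos -2, read 0 -> (A,0)->write 1,move L,goto A. Now: state=A, head=-3, tape[-4..0]=01110 (head:  ^)
Step 3: in state A at pos -3, read 1 -> (A,1)->write 1,move L,goto B. Now: state=B, head=-4, tape[-5..0]=001110 (head:  ^)
Step 4: in state B at pos -4, read 0 -> (B,0)->write 0,move R,goto B. Now: state=B, head=-3, tape[-5..0]=001110 (head:   ^)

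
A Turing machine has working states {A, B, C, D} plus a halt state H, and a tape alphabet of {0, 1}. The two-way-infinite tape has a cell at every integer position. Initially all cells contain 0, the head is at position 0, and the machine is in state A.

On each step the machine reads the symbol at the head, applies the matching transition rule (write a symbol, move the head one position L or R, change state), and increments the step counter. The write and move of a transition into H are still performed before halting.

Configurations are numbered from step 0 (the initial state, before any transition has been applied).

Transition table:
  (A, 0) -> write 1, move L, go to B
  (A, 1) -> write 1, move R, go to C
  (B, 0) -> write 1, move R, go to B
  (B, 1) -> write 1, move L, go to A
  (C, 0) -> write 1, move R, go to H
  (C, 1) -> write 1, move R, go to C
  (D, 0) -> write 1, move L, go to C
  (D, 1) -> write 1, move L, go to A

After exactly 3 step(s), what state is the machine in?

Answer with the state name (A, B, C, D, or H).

Step 1: in state A at pos 0, read 0 -> (A,0)->write 1,move L,goto B. Now: state=B, head=-1, tape[-2..1]=0010 (head:  ^)
Step 2: in state B at pos -1, read 0 -> (B,0)->write 1,move R,goto B. Now: state=B, head=0, tape[-2..1]=0110 (head:   ^)
Step 3: in state B at pos 0, read 1 -> (B,1)->write 1,move L,goto A. Now: state=A, head=-1, tape[-2..1]=0110 (head:  ^)

Answer: A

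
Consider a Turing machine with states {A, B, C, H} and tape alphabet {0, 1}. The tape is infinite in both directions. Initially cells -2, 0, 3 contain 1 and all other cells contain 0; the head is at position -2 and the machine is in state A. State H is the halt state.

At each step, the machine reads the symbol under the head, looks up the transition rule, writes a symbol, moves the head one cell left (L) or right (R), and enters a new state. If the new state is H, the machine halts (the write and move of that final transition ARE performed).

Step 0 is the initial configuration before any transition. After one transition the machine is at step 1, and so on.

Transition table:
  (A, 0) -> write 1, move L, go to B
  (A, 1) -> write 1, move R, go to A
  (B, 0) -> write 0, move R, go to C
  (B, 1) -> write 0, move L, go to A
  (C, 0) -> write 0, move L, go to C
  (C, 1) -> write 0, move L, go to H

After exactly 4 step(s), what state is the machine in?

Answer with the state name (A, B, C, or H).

Answer: B

Derivation:
Step 1: in state A at pos -2, read 1 -> (A,1)->write 1,move R,goto A. Now: state=A, head=-1, tape[-3..4]=01010010 (head:   ^)
Step 2: in state A at pos -1, read 0 -> (A,0)->write 1,move L,goto B. Now: state=B, head=-2, tape[-3..4]=01110010 (head:  ^)
Step 3: in state B at pos -2, read 1 -> (B,1)->write 0,move L,goto A. Now: state=A, head=-3, tape[-4..4]=000110010 (head:  ^)
Step 4: in state A at pos -3, read 0 -> (A,0)->write 1,move L,goto B. Now: state=B, head=-4, tape[-5..4]=0010110010 (head:  ^)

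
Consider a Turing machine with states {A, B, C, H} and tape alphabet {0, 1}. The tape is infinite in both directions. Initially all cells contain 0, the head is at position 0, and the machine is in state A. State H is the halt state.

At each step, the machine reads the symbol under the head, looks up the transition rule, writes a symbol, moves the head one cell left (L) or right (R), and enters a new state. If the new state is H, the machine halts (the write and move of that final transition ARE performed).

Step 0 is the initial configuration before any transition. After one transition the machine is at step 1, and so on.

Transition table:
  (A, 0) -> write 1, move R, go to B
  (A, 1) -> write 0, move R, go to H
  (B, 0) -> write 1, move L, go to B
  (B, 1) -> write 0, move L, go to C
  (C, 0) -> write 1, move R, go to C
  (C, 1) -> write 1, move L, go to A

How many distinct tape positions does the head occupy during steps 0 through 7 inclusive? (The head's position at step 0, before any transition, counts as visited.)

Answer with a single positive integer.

Step 1: in state A at pos 0, read 0 -> (A,0)->write 1,move R,goto B. Now: state=B, head=1, tape[-1..2]=0100 (head:   ^)
Step 2: in state B at pos 1, read 0 -> (B,0)->write 1,move L,goto B. Now: state=B, head=0, tape[-1..2]=0110 (head:  ^)
Step 3: in state B at pos 0, read 1 -> (B,1)->write 0,move L,goto C. Now: state=C, head=-1, tape[-2..2]=00010 (head:  ^)
Step 4: in state C at pos -1, read 0 -> (C,0)->write 1,move R,goto C. Now: state=C, head=0, tape[-2..2]=01010 (head:   ^)
Step 5: in state C at pos 0, read 0 -> (C,0)->write 1,move R,goto C. Now: state=C, head=1, tape[-2..2]=01110 (head:    ^)
Step 6: in state C at pos 1, read 1 -> (C,1)->write 1,move L,goto A. Now: state=A, head=0, tape[-2..2]=01110 (head:   ^)
Step 7: in state A at pos 0, read 1 -> (A,1)->write 0,move R,goto H. Now: state=H, head=1, tape[-2..2]=01010 (head:    ^)
Head positions at steps 0..7: starting at 0, distinct positions visited = {-1, 0, 1} -> 3 position(s)

Answer: 3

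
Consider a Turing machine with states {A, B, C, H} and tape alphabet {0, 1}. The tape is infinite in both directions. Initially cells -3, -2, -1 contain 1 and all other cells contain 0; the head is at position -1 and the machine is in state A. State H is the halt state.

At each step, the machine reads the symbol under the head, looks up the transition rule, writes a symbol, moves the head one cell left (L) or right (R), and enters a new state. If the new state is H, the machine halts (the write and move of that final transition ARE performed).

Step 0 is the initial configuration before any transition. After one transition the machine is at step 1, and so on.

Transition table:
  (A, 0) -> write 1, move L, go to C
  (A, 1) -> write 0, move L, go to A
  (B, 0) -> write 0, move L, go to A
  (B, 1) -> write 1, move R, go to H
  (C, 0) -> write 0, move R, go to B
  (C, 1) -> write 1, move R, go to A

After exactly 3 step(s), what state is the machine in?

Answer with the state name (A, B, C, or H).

Step 1: in state A at pos -1, read 1 -> (A,1)->write 0,move L,goto A. Now: state=A, head=-2, tape[-4..0]=01100 (head:   ^)
Step 2: in state A at pos -2, read 1 -> (A,1)->write 0,move L,goto A. Now: state=A, head=-3, tape[-4..0]=01000 (head:  ^)
Step 3: in state A at pos -3, read 1 -> (A,1)->write 0,move L,goto A. Now: state=A, head=-4, tape[-5..0]=000000 (head:  ^)

Answer: A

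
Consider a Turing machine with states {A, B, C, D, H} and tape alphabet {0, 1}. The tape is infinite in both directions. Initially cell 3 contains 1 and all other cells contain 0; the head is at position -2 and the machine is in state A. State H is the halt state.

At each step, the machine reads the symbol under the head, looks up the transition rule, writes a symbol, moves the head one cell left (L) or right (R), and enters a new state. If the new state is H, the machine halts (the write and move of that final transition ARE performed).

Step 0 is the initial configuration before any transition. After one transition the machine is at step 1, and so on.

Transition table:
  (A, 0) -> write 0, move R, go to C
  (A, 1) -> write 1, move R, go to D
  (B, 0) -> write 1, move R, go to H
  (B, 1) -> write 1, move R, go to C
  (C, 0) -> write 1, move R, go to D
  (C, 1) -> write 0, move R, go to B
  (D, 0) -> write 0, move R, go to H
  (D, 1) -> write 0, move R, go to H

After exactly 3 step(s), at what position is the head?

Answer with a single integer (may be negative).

Step 1: in state A at pos -2, read 0 -> (A,0)->write 0,move R,goto C. Now: state=C, head=-1, tape[-3..4]=00000010 (head:   ^)
Step 2: in state C at pos -1, read 0 -> (C,0)->write 1,move R,goto D. Now: state=D, head=0, tape[-3..4]=00100010 (head:    ^)
Step 3: in state D at pos 0, read 0 -> (D,0)->write 0,move R,goto H. Now: state=H, head=1, tape[-3..4]=00100010 (head:     ^)

Answer: 1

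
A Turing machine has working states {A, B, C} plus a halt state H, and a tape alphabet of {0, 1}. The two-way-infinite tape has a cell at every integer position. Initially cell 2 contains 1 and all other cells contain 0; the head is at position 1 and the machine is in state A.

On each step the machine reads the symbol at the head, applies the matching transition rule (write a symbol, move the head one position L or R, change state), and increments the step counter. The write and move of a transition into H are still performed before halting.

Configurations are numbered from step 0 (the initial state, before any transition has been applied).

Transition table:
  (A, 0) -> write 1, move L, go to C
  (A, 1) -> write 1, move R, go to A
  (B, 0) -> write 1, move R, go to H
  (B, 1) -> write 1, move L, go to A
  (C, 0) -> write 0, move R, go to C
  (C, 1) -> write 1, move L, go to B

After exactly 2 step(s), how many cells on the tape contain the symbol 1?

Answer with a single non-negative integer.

Answer: 2

Derivation:
Step 1: in state A at pos 1, read 0 -> (A,0)->write 1,move L,goto C. Now: state=C, head=0, tape[-1..3]=00110 (head:  ^)
Step 2: in state C at pos 0, read 0 -> (C,0)->write 0,move R,goto C. Now: state=C, head=1, tape[-1..3]=00110 (head:   ^)
Cells containing 1 after step 2: {1, 2} -> 2 cell(s)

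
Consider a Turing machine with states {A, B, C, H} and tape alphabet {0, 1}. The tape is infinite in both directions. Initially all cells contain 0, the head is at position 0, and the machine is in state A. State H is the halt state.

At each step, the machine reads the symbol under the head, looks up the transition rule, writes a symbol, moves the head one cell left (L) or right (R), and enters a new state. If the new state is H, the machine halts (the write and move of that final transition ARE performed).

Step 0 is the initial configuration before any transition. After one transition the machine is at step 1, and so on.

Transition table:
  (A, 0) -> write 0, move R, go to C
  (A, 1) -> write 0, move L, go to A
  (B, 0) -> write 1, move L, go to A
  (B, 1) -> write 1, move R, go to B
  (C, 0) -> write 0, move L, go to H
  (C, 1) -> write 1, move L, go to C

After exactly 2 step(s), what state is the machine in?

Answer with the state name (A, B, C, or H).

Answer: H

Derivation:
Step 1: in state A at pos 0, read 0 -> (A,0)->write 0,move R,goto C. Now: state=C, head=1, tape[-1..2]=0000 (head:   ^)
Step 2: in state C at pos 1, read 0 -> (C,0)->write 0,move L,goto H. Now: state=H, head=0, tape[-1..2]=0000 (head:  ^)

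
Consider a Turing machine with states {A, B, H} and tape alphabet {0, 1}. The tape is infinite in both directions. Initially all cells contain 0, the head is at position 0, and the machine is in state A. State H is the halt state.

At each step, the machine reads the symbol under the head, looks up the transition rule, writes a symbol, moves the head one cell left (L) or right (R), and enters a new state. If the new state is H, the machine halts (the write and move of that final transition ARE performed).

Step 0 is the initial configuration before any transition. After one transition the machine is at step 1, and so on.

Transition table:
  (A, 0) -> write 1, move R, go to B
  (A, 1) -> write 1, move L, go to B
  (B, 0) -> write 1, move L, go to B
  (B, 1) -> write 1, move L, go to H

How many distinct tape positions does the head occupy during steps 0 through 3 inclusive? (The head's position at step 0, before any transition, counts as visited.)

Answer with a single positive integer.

Step 1: in state A at pos 0, read 0 -> (A,0)->write 1,move R,goto B. Now: state=B, head=1, tape[-1..2]=0100 (head:   ^)
Step 2: in state B at pos 1, read 0 -> (B,0)->write 1,move L,goto B. Now: state=B, head=0, tape[-1..2]=0110 (head:  ^)
Step 3: in state B at pos 0, read 1 -> (B,1)->write 1,move L,goto H. Now: state=H, head=-1, tape[-2..2]=00110 (head:  ^)
Head positions at steps 0..3: starting at 0, distinct positions visited = {-1, 0, 1} -> 3 position(s)

Answer: 3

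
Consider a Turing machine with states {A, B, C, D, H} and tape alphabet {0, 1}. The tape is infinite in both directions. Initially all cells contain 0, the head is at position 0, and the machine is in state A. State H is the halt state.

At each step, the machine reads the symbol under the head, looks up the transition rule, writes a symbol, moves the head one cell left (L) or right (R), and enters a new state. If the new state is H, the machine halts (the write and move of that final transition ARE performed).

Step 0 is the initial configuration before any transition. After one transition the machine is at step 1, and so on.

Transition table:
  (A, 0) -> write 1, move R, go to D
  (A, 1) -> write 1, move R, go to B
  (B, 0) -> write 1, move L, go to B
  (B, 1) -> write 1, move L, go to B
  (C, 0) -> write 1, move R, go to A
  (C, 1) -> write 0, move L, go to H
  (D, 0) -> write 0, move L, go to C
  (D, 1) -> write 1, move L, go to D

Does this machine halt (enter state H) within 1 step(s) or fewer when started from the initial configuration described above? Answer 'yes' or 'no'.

Answer: no

Derivation:
Step 1: in state A at pos 0, read 0 -> (A,0)->write 1,move R,goto D. Now: state=D, head=1, tape[-1..2]=0100 (head:   ^)
After 1 step(s): state = D (not H) -> not halted within 1 -> no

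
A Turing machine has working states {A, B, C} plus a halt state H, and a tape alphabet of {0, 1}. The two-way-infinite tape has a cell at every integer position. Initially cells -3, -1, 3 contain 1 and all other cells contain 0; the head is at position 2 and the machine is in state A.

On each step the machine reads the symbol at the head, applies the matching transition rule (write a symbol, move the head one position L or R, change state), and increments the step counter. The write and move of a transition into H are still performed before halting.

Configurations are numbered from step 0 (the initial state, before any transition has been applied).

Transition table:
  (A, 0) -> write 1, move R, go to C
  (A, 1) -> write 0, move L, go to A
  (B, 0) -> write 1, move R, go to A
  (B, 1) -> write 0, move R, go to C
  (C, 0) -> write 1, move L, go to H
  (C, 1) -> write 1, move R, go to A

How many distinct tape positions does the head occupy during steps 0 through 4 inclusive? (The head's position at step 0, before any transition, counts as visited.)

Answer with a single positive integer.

Answer: 4

Derivation:
Step 1: in state A at pos 2, read 0 -> (A,0)->write 1,move R,goto C. Now: state=C, head=3, tape[-4..4]=010100110 (head:        ^)
Step 2: in state C at pos 3, read 1 -> (C,1)->write 1,move R,goto A. Now: state=A, head=4, tape[-4..5]=0101001100 (head:         ^)
Step 3: in state A at pos 4, read 0 -> (A,0)->write 1,move R,goto C. Now: state=C, head=5, tape[-4..6]=01010011100 (head:          ^)
Step 4: in state C at pos 5, read 0 -> (C,0)->write 1,move L,goto H. Now: state=H, head=4, tape[-4..6]=01010011110 (head:         ^)
Head positions at steps 0..4: starting at 2, distinct positions visited = {2, 3, 4, 5} -> 4 position(s)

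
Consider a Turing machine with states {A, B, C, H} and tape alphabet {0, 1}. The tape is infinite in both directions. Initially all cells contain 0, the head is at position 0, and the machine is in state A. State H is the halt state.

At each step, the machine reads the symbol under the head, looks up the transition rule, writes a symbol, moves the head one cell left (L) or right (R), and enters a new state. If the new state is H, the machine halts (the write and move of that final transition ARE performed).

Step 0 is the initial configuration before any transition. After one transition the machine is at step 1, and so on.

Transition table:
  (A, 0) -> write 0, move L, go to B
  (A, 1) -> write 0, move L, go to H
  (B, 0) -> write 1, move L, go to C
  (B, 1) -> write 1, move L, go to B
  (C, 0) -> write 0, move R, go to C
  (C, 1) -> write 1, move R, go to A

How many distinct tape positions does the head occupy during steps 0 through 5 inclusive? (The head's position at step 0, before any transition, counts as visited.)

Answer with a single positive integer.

Step 1: in state A at pos 0, read 0 -> (A,0)->write 0,move L,goto B. Now: state=B, head=-1, tape[-2..1]=0000 (head:  ^)
Step 2: in state B at pos -1, read 0 -> (B,0)->write 1,move L,goto C. Now: state=C, head=-2, tape[-3..1]=00100 (head:  ^)
Step 3: in state C at pos -2, read 0 -> (C,0)->write 0,move R,goto C. Now: state=C, head=-1, tape[-3..1]=00100 (head:   ^)
Step 4: in state C at pos -1, read 1 -> (C,1)->write 1,move R,goto A. Now: state=A, head=0, tape[-3..1]=00100 (head:    ^)
Step 5: in state A at pos 0, read 0 -> (A,0)->write 0,move L,goto B. Now: state=B, head=-1, tape[-3..1]=00100 (head:   ^)
Head positions at steps 0..5: starting at 0, distinct positions visited = {-2, -1, 0} -> 3 position(s)

Answer: 3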